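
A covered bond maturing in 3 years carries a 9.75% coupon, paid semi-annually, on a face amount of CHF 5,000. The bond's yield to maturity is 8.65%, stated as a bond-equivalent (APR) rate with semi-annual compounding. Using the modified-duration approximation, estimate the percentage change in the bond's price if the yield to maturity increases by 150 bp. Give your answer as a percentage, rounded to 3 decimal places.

Periodic yield y = 0.04325. Modified duration first:
  t   CF        PV=CF/(1+0.04325)^t    t·PV
  1       243.75       233.6449       233.6449
  2       243.75       223.9586       447.9173
  3       243.75       214.6740       644.0220
  4       243.75       205.7743       823.0970
  5       243.75       197.2435       986.2174
  6     5,243.75     4,067.3507    24,404.1041
  Σ                  5,142.6459    27,539.0027
P = 5,142.6459; D_Mac = 5.35503 half-year periods = 2.67751 yrs; D_mod = 2.67751/(1+0.04325) = 2.56651 yrs.
ΔP/P ≈ -D_mod · Δy = -2.56651 × (+0.015) = -0.038498 = -3.8498%.

-3.850%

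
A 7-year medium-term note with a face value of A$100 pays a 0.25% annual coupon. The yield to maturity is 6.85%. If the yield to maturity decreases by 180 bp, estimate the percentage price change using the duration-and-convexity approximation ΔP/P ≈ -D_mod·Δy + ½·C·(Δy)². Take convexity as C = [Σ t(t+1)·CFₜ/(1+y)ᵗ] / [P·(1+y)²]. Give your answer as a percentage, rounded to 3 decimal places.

With y = 0.0685:
  t   CF        PV=CF/(1+0.0685)^t    t·PV        t(t+1)·PV
  1         0.25         0.2340         0.2340           0.4679
  2         0.25         0.2190         0.4379           1.3138
  3         0.25         0.2049         0.6148           2.4592
  4         0.25         0.1918         0.7672           3.8359
  5         0.25         0.1795         0.8975           5.3850
  6         0.25         0.1680         1.0080           7.0557
  7       100.25        63.0467       441.3272       3,530.6179
  Σ                     64.2439       445.2866       3,551.1356
P = 64.2439; D_Mac = 6.93119 yrs; D_mod = 6.48684 yrs; C = 48.41569.
Duration effect: -6.48684 × (-0.018) = +0.116763
Convexity effect: 0.5 × 48.41569 × (-0.018)² = +0.0078433
ΔP/P ≈ +0.116763 + 0.0078433 = +0.124606 = +12.4606%.

+12.461%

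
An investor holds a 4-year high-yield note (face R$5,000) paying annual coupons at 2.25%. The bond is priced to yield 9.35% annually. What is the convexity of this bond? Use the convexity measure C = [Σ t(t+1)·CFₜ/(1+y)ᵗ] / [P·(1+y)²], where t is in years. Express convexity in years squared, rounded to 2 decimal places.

15.89

With y = 0.0935:
  t   CF        PV=CF/(1+0.0935)^t    t·PV        t(t+1)·PV
  1       112.50       102.8807       102.8807         205.7613
  2       112.50        94.0838       188.1676         564.5029
  3       112.50        86.0392       258.1175       1,032.4699
  4     5,112.50     3,575.6761    14,302.7044      71,513.5220
  Σ                  3,858.6797    14,851.8702      73,316.2561
P = 3,858.6797.
Convexity = Σ t(t+1)·PV / [P·(1+y)²] = 73,316.2561 / (3,858.6797 × 1.195742) = 15.89000.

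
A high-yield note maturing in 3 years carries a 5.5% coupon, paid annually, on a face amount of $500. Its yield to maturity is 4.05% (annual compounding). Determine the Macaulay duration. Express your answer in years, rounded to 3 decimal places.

Periodic yield y = 0.0405. Discount each cash flow and weight by its year:
  t   CF        PV=CF/(1+0.0405)^t    t·PV
  1        27.50        26.4296        26.4296
  2        27.50        25.4009        50.8017
  3       527.50       468.2699     1,404.8096
  Σ                    520.1003     1,482.0409
Price P = Σ PV = 520.1003.
Macaulay duration = Σ(t·PV) / P = 1,482.0409 / 520.1003 = 2.84953 years.

2.850 years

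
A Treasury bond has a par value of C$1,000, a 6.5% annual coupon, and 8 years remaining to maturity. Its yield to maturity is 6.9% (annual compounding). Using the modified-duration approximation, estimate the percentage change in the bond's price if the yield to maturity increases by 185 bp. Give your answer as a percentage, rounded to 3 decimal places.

-11.186%

Periodic yield y = 0.069. Modified duration first:
  t   CF        PV=CF/(1+0.069)^t    t·PV
  1        65.00        60.8045        60.8045
  2        65.00        56.8798       113.7596
  3        65.00        53.2084       159.6252
  4        65.00        49.7740       199.0960
  5        65.00        46.5613       232.8064
  6        65.00        43.5559       261.3355
  7        65.00        40.7445       285.2118
  8     1,065.00       624.4936     4,995.9485
  Σ                    976.0220     6,308.5874
P = 976.0220; D_Mac = 6.46357 yrs; D_mod = 6.46357/(1+0.069) = 6.04637 yrs.
ΔP/P ≈ -D_mod · Δy = -6.04637 × (+0.0185) = -0.111858 = -11.1858%.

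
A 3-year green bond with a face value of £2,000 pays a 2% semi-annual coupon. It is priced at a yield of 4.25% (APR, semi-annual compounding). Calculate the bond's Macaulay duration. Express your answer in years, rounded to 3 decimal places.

2.924 years

Periodic yield y = 0.02125. Discount each cash flow and weight by its period:
  t   CF        PV=CF/(1+0.02125)^t    t·PV
  1        20.00        19.5838        19.5838
  2        20.00        19.1763        38.3527
  3        20.00        18.7773        56.3320
  4        20.00        18.3866        73.5464
  5        20.00        18.0040        90.0201
  6     2,020.00     1,780.5696    10,683.4175
  Σ                  1,874.4977    10,961.2526
Price P = Σ PV = 1,874.4977.
Macaulay duration = Σ(t·PV) / P = 10,961.2526 / 1,874.4977 = 5.84757 half-year periods.
In years: 5.84757 / 2 = 2.92378 years.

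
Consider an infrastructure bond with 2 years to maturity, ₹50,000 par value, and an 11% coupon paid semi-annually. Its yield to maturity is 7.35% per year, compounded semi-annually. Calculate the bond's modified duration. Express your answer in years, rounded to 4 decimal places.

1.7886 years

Periodic yield y = 0.03675. First find Macaulay duration:
  t   CF        PV=CF/(1+0.03675)^t    t·PV
  1     2,750.00     2,652.5199     2,652.5199
  2     2,750.00     2,558.4952     5,116.9904
  3     2,750.00     2,467.8034     7,403.4103
  4    52,750.00    45,658.9887   182,635.9547
  Σ                 53,337.8072   197,808.8752
P = 53,337.8072; Macaulay duration = 197,808.8752 / 53,337.8072 = 3.70861 half-year periods = 1.85430 years.
Modified duration = D_Mac / (1 + y) = 1.85430 / 1.03675 = 1.78857 years.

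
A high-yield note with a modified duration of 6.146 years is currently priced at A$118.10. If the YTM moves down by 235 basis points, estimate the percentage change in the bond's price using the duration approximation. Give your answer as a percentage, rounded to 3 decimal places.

+14.443%

Duration approximation: ΔP/P ≈ -D_mod · Δy = -6.146 × (-0.0235) = +0.144431.
As a percentage: +14.4431%.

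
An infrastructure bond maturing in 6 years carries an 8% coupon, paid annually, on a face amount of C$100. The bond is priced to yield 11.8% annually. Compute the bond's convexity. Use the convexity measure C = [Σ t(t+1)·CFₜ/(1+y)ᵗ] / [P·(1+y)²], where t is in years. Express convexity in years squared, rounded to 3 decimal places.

With y = 0.118:
  t   CF        PV=CF/(1+0.118)^t    t·PV        t(t+1)·PV
  1         8.00         7.1556         7.1556          14.3113
  2         8.00         6.4004        12.8008          38.4023
  3         8.00         5.7249        17.1746          68.6983
  4         8.00         5.1206        20.4825         102.4125
  5         8.00         4.5802        22.9008         137.4049
  6       108.00        55.3061       331.8365       2,322.8557
  Σ                     84.2878       412.3508       2,684.0849
P = 84.2878.
Convexity = Σ t(t+1)·PV / [P·(1+y)²] = 2,684.0849 / (84.2878 × 1.249924) = 25.47699.

25.477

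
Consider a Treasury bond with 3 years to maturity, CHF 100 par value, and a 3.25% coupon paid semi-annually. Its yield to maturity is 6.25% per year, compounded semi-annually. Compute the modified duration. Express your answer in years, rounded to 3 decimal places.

2.789 years

Periodic yield y = 0.03125. First find Macaulay duration:
  t   CF        PV=CF/(1+0.03125)^t    t·PV
  1        1.625         1.5758         1.5758
  2        1.625         1.5280         3.0560
  3        1.625         1.4817         4.4451
  4        1.625         1.4368         5.7472
  5        1.625         1.3933         6.9663
  6      101.625        84.4922       506.9534
  Σ                     91.9078       528.7438
P = 91.9078; Macaulay duration = 528.7438 / 91.9078 = 5.75298 half-year periods = 2.87649 years.
Modified duration = D_Mac / (1 + y) = 2.87649 / 1.03125 = 2.78932 years.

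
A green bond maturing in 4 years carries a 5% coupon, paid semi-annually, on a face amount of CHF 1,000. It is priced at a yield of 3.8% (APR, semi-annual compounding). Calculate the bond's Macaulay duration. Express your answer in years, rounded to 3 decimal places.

Periodic yield y = 0.019. Discount each cash flow and weight by its period:
  t   CF        PV=CF/(1+0.019)^t    t·PV
  1        25.00        24.5339        24.5339
  2        25.00        24.0764        48.1528
  3        25.00        23.6275        70.8824
  4        25.00        23.1869        92.7477
  5        25.00        22.7546       113.7730
  6        25.00        22.3303       133.9819
  7        25.00        21.9140       153.3977
  8     1,025.00       881.7194     7,053.7551
  Σ                  1,044.1429     7,691.2245
Price P = Σ PV = 1,044.1429.
Macaulay duration = Σ(t·PV) / P = 7,691.2245 / 1,044.1429 = 7.36606 half-year periods.
In years: 7.36606 / 2 = 3.68303 years.

3.683 years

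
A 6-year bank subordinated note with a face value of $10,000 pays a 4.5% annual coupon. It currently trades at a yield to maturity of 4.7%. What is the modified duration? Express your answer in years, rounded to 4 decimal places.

Periodic yield y = 0.047. First find Macaulay duration:
  t   CF        PV=CF/(1+0.047)^t    t·PV
  1       450.00       429.7994       429.7994
  2       450.00       410.5057       821.0113
  3       450.00       392.0780     1,176.2340
  4       450.00       374.4776     1,497.9102
  5       450.00       357.6672     1,788.3360
  6    10,450.00     7,932.9771    47,597.8626
  Σ                  9,897.5049    53,311.1535
P = 9,897.5049; Macaulay duration = 53,311.1535 / 9,897.5049 = 5.38632 years.
Modified duration = D_Mac / (1 + y) = 5.38632 / 1.047 = 5.14453 years.

5.1445 years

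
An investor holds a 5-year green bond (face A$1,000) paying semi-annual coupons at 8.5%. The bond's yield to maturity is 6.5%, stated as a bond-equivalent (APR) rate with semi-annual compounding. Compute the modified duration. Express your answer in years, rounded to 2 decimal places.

4.08 years

Periodic yield y = 0.0325. First find Macaulay duration:
  t   CF        PV=CF/(1+0.0325)^t    t·PV
  1        42.50        41.1622        41.1622
  2        42.50        39.8666        79.7331
  3        42.50        38.6117       115.8351
  4        42.50        37.3963       149.5852
  5        42.50        36.2192       181.0959
  6        42.50        35.0791       210.4747
  7        42.50        33.9749       237.8245
  8        42.50        32.9055       263.2440
  9        42.50        31.8697       286.8276
  10    1,042.50       757.1387     7,571.3873
  Σ                  1,084.2240     9,137.1695
P = 1,084.2240; Macaulay duration = 9,137.1695 / 1,084.2240 = 8.42738 half-year periods = 4.21369 years.
Modified duration = D_Mac / (1 + y) = 4.21369 / 1.0325 = 4.08106 years.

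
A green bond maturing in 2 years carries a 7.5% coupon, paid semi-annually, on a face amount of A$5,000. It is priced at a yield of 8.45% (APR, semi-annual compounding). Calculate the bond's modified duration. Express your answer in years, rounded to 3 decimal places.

1.816 years

Periodic yield y = 0.04225. First find Macaulay duration:
  t   CF        PV=CF/(1+0.04225)^t    t·PV
  1       187.50       179.8993       179.8993
  2       187.50       172.6066       345.2133
  3       187.50       165.6096       496.8289
  4     5,187.50     4,396.1297    17,584.5187
  Σ                  4,914.2452    18,606.4601
P = 4,914.2452; Macaulay duration = 18,606.4601 / 4,914.2452 = 3.78623 half-year periods = 1.89311 years.
Modified duration = D_Mac / (1 + y) = 1.89311 / 1.04225 = 1.81637 years.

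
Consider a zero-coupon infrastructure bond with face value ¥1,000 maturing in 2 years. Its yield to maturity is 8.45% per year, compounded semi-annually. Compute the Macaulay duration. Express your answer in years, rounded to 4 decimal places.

2.0000 years

A zero-coupon bond has a single cash flow at maturity, so its Macaulay duration equals its maturity: 2 years.
(Equivalently: 4 semi-annual periods ÷ 2 = 2 years.)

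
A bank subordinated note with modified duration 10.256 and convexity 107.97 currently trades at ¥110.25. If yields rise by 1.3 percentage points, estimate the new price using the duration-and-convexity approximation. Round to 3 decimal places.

Duration effect: -D_mod·Δy = -10.256 × (+0.013) = -0.133328
Convexity effect: ½·C·(Δy)² = 0.5 × 107.97 × (0.013)² = +0.009123465
ΔP/P ≈ -0.133328 + 0.009123465 = -0.124204535
New price ≈ 110.25 × (1 - 0.124204535) = 96.55645001625.

¥96.556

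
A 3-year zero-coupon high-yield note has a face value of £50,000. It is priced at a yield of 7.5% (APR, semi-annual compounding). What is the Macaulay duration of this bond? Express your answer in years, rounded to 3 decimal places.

A zero-coupon bond has a single cash flow at maturity, so its Macaulay duration equals its maturity: 3 years.
(Equivalently: 6 semi-annual periods ÷ 2 = 3 years.)

3.000 years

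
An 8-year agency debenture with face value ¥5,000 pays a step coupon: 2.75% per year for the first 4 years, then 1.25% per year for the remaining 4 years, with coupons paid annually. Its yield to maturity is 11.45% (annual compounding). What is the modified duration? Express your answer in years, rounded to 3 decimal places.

Periodic yield y = 0.1145. First find Macaulay duration:
  t   CF        PV=CF/(1+0.1145)^t    t·PV
  1       137.50       123.3737       123.3737
  2       137.50       110.6987       221.3974
  3       137.50        99.3259       297.9777
  4       137.50        89.1215       356.4859
  5        62.50        36.3479       181.7396
  6        62.50        32.6137       195.6820
  7        62.50        29.2630       204.8413
  8     5,062.50     2,126.7892    17,014.3139
  Σ                  2,647.5337    18,595.8116
P = 2,647.5337; Macaulay duration = 18,595.8116 / 2,647.5337 = 7.02382 years.
Modified duration = D_Mac / (1 + y) = 7.02382 / 1.1145 = 6.30222 years.

6.302 years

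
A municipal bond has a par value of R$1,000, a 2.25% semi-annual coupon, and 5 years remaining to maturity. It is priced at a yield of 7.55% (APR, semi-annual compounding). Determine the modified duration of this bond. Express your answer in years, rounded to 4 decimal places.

Periodic yield y = 0.03775. First find Macaulay duration:
  t   CF        PV=CF/(1+0.03775)^t    t·PV
  1        11.25        10.8408        10.8408
  2        11.25        10.4464        20.8928
  3        11.25        10.0664        30.1992
  4        11.25         9.7002        38.8009
  5        11.25         9.3474        46.7368
  6        11.25         9.0073        54.0440
  7        11.25         8.6797        60.7577
  8        11.25         8.3639        66.9115
  9        11.25         8.0597        72.5371
  10    1,011.25       698.1217     6,981.2166
  Σ                    782.6334     7,382.9374
P = 782.6334; Macaulay duration = 7,382.9374 / 782.6334 = 9.43346 half-year periods = 4.71673 years.
Modified duration = D_Mac / (1 + y) = 4.71673 / 1.03775 = 4.54515 years.

4.5451 years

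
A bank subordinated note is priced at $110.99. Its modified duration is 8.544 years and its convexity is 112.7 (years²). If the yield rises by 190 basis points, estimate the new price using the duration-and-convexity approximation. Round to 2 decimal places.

$95.23

Duration effect: -D_mod·Δy = -8.544 × (+0.019) = -0.162336
Convexity effect: ½·C·(Δy)² = 0.5 × 112.7 × (0.019)² = +0.02034235
ΔP/P ≈ -0.162336 + 0.02034235 = -0.14199365
New price ≈ 110.99 × (1 - 0.14199365) = 95.2301247865.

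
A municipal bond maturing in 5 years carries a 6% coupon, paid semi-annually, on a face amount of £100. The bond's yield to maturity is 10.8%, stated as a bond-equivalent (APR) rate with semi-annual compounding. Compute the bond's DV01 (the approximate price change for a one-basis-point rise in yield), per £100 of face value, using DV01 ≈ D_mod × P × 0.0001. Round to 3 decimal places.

£0.033

Periodic yield y = 0.054.
  t   CF        PV=CF/(1+0.054)^t    t·PV
  1         3.00         2.8463         2.8463
  2         3.00         2.7005         5.4009
  3         3.00         2.5621         7.6864
  4         3.00         2.4309         9.7234
  5         3.00         2.3063        11.5316
  6         3.00         2.1882        13.1289
  7         3.00         2.0760        14.5323
  8         3.00         1.9697        15.7575
  9         3.00         1.8688        16.8189
  10      103.00        60.8739       608.7390
  Σ                     81.8226       706.1652
P = 81.8226; D_Mac = 8.63044 half-year periods = 4.31522 yrs; D_mod = 4.09414 yrs.
DV01 ≈ 4.09414 × 81.8226 × 0.0001 = 0.033499.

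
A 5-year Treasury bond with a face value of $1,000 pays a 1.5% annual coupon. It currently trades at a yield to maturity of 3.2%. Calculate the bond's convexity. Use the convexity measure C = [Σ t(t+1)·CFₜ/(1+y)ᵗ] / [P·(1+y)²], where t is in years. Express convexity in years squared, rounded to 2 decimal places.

With y = 0.032:
  t   CF        PV=CF/(1+0.032)^t    t·PV        t(t+1)·PV
  1        15.00        14.5349        14.5349          29.0698
  2        15.00        14.0842        28.1684          84.5051
  3        15.00        13.6475        40.9424         163.7696
  4        15.00        13.2243        52.8972         264.4859
  5     1,015.00       867.0967     4,335.4837      26,012.9023
  Σ                    922.5876     4,472.0266      26,554.7328
P = 922.5876.
Convexity = Σ t(t+1)·PV / [P·(1+y)²] = 26,554.7328 / (922.5876 × 1.065024) = 27.02557.

27.03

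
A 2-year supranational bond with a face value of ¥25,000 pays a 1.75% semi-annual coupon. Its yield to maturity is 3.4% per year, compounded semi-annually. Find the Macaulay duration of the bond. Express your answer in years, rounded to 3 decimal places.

1.974 years

Periodic yield y = 0.017. Discount each cash flow and weight by its period:
  t   CF        PV=CF/(1+0.017)^t    t·PV
  1       218.75       215.0934       215.0934
  2       218.75       211.4979       422.9959
  3       218.75       207.9626       623.8877
  4    25,218.75    23,574.3510    94,297.4038
  Σ                 24,208.9049    95,559.3809
Price P = Σ PV = 24,208.9049.
Macaulay duration = Σ(t·PV) / P = 95,559.3809 / 24,208.9049 = 3.94728 half-year periods.
In years: 3.94728 / 2 = 1.97364 years.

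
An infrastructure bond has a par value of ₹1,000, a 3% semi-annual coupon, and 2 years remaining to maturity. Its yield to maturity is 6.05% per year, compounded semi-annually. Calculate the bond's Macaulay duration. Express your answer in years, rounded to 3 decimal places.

1.955 years

Periodic yield y = 0.03025. Discount each cash flow and weight by its period:
  t   CF        PV=CF/(1+0.03025)^t    t·PV
  1        15.00        14.5596        14.5596
  2        15.00        14.1321        28.2642
  3        15.00        13.7171        41.1514
  4     1,015.00       900.9393     3,603.7573
  Σ                    943.3481     3,687.7325
Price P = Σ PV = 943.3481.
Macaulay duration = Σ(t·PV) / P = 3,687.7325 / 943.3481 = 3.90920 half-year periods.
In years: 3.90920 / 2 = 1.95460 years.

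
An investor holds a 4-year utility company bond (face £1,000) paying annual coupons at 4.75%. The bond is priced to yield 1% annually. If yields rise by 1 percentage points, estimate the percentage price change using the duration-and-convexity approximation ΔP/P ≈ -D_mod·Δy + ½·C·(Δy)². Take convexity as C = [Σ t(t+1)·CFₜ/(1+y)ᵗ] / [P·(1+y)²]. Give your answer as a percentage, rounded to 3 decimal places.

-3.628%

With y = 0.01:
  t   CF        PV=CF/(1+0.01)^t    t·PV        t(t+1)·PV
  1        47.50        47.0297        47.0297          94.0594
  2        47.50        46.5641        93.1281         279.3844
  3        47.50        46.1030       138.3091         553.2364
  4     1,047.50     1,006.6269     4,026.5076      20,132.5382
  Σ                  1,146.3237     4,304.9746      21,059.2184
P = 1,146.3237; D_Mac = 3.75546 yrs; D_mod = 3.71828 yrs; C = 18.00911.
Duration effect: -3.71828 × (+0.01) = -0.037183
Convexity effect: 0.5 × 18.00911 × (0.01)² = +0.0009005
ΔP/P ≈ -0.037183 + 0.0009005 = -0.036282 = -3.6282%.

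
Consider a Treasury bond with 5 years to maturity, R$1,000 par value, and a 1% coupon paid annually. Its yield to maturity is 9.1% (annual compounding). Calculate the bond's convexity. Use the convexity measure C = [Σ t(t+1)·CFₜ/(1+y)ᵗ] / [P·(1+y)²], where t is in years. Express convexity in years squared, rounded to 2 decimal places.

With y = 0.091:
  t   CF        PV=CF/(1+0.091)^t    t·PV        t(t+1)·PV
  1        10.00         9.1659         9.1659          18.3318
  2        10.00         8.4014        16.8028          50.4083
  3        10.00         7.7006        23.1019          92.4075
  4        10.00         7.0583        28.2333         141.1663
  5     1,010.00       653.4278     3,267.1391      19,602.8346
  Σ                    685.7540     3,344.4429      19,905.1484
P = 685.7540.
Convexity = Σ t(t+1)·PV / [P·(1+y)²] = 19,905.1484 / (685.7540 × 1.190281) = 24.38639.

24.39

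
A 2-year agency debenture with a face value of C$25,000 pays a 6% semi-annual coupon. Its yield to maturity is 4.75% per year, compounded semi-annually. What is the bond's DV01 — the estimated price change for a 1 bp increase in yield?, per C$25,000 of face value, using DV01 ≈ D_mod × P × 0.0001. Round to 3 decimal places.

C$4.788

Periodic yield y = 0.02375.
  t   CF        PV=CF/(1+0.02375)^t    t·PV
  1       750.00       732.6007       732.6007
  2       750.00       715.6051     1,431.2102
  3       750.00       699.0038     2,097.0113
  4    25,750.00    23,442.3731    93,769.4925
  Σ                 25,589.5827    98,030.3148
P = 25,589.5827; D_Mac = 3.83087 half-year periods = 1.91543 yrs; D_mod = 1.87100 yrs.
DV01 ≈ 1.87100 × 25,589.5827 × 0.0001 = 4.787805.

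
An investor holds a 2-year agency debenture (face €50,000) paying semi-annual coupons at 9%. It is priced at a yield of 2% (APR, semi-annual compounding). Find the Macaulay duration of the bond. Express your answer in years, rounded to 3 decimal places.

Periodic yield y = 0.01. Discount each cash flow and weight by its period:
  t   CF        PV=CF/(1+0.01)^t    t·PV
  1     2,250.00     2,227.7228     2,227.7228
  2     2,250.00     2,205.6661     4,411.3322
  3     2,250.00     2,183.8278     6,551.4835
  4    52,250.00    50,211.2230   200,844.8920
  Σ                 56,828.4397   214,035.4305
Price P = Σ PV = 56,828.4397.
Macaulay duration = Σ(t·PV) / P = 214,035.4305 / 56,828.4397 = 3.76634 half-year periods.
In years: 3.76634 / 2 = 1.88317 years.

1.883 years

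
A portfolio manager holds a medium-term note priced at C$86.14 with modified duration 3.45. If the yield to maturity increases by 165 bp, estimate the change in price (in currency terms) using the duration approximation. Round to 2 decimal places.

Duration approximation: ΔP/P ≈ -D_mod · Δy = -3.45 × (+0.0165) = -0.056925.
ΔP ≈ 86.14 × (-0.056925) = -4.9035195.

-C$4.90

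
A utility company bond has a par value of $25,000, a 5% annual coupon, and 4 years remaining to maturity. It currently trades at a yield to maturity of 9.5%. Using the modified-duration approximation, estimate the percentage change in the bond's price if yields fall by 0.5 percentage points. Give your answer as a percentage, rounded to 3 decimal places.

Periodic yield y = 0.095. Modified duration first:
  t   CF        PV=CF/(1+0.095)^t    t·PV
  1     1,250.00     1,141.5525     1,141.5525
  2     1,250.00     1,042.5137     2,085.0274
  3     1,250.00       952.0673     2,856.2019
  4    26,250.00    18,258.8252    73,035.3008
  Σ                 21,394.9587    79,118.0827
P = 21,394.9587; D_Mac = 3.69798 yrs; D_mod = 3.69798/(1+0.095) = 3.37715 yrs.
ΔP/P ≈ -D_mod · Δy = -3.37715 × (-0.005) = +0.016886 = +1.6886%.

+1.689%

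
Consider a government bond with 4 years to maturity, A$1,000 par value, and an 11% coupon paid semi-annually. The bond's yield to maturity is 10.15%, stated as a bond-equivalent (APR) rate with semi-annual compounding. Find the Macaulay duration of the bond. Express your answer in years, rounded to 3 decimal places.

Periodic yield y = 0.05075. Discount each cash flow and weight by its period:
  t   CF        PV=CF/(1+0.05075)^t    t·PV
  1        55.00        52.3436        52.3436
  2        55.00        49.8154        99.6309
  3        55.00        47.4094       142.2282
  4        55.00        45.1196       180.4783
  5        55.00        42.9404       214.7018
  6        55.00        40.8664       245.1984
  7        55.00        38.8926       272.2482
  8     1,055.00       709.9982     5,679.9859
  Σ                  1,027.3856     6,886.8152
Price P = Σ PV = 1,027.3856.
Macaulay duration = Σ(t·PV) / P = 6,886.8152 / 1,027.3856 = 6.70324 half-year periods.
In years: 6.70324 / 2 = 3.35162 years.

3.352 years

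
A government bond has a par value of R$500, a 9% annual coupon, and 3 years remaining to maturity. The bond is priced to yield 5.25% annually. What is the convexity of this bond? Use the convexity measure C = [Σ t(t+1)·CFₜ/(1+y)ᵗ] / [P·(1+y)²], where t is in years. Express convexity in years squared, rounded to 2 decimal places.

9.73

With y = 0.0525:
  t   CF        PV=CF/(1+0.0525)^t    t·PV        t(t+1)·PV
  1        45.00        42.7553        42.7553          85.5107
  2        45.00        40.6227        81.2453         243.7359
  3       545.00       467.4446     1,402.3339       5,609.3357
  Σ                    550.8226     1,526.3346       5,938.5824
P = 550.8226.
Convexity = Σ t(t+1)·PV / [P·(1+y)²] = 5,938.5824 / (550.8226 × 1.107756) = 9.73255.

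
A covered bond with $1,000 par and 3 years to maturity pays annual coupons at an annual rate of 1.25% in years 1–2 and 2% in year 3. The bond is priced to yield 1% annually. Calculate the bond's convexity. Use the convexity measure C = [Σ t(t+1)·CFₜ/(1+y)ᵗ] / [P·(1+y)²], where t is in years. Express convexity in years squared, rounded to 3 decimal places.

With y = 0.01:
  t   CF        PV=CF/(1+0.01)^t    t·PV        t(t+1)·PV
  1        12.50        12.3762        12.3762          24.7525
  2        12.50        12.2537        24.5074          73.5222
  3     1,020.00       990.0020     2,970.0059      11,880.0234
  Σ                  1,014.6319     3,006.8895      11,978.2981
P = 1,014.6319.
Convexity = Σ t(t+1)·PV / [P·(1+y)²] = 11,978.2981 / (1,014.6319 × 1.020100) = 11.57294.

11.573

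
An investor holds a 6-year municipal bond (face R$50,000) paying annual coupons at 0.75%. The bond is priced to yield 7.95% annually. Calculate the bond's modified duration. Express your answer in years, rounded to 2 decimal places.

Periodic yield y = 0.0795. First find Macaulay duration:
  t   CF        PV=CF/(1+0.0795)^t    t·PV
  1       375.00       347.3830       347.3830
  2       375.00       321.8000       643.5999
  3       375.00       298.1009       894.3028
  4       375.00       276.1472     1,104.5889
  5       375.00       255.8103     1,279.0515
  6    50,375.00    31,833.1180   190,998.7080
  Σ                 33,332.3595   195,267.6342
P = 33,332.3595; Macaulay duration = 195,267.6342 / 33,332.3595 = 5.85820 years.
Modified duration = D_Mac / (1 + y) = 5.85820 / 1.0795 = 5.42677 years.

5.43 years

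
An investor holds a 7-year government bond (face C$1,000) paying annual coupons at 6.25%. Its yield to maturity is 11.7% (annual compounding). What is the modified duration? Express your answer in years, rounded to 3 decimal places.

5.083 years

Periodic yield y = 0.117. First find Macaulay duration:
  t   CF        PV=CF/(1+0.117)^t    t·PV
  1        62.50        55.9534        55.9534
  2        62.50        50.0926       100.1852
  3        62.50        44.8457       134.5370
  4        62.50        40.1483       160.5933
  5        62.50        35.9430       179.7149
  6        62.50        32.1781       193.0689
  7     1,062.50       489.7300     3,428.1101
  Σ                    748.8912     4,252.1629
P = 748.8912; Macaulay duration = 4,252.1629 / 748.8912 = 5.67794 years.
Modified duration = D_Mac / (1 + y) = 5.67794 / 1.117 = 5.08321 years.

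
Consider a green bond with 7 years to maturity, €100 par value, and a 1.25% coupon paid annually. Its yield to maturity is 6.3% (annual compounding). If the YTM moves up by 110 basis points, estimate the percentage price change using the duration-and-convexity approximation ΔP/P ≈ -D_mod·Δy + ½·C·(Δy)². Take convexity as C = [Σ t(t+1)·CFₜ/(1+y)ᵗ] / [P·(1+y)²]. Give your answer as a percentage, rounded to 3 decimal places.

With y = 0.063:
  t   CF        PV=CF/(1+0.063)^t    t·PV        t(t+1)·PV
  1         1.25         1.1759         1.1759           2.3518
  2         1.25         1.1062         2.2125           6.6374
  3         1.25         1.0407         3.1220          12.4880
  4         1.25         0.9790         3.9159          19.5797
  5         1.25         0.9210         4.6048          27.6290
  6         1.25         0.8664         5.1983          36.3881
  7       101.25        66.0180       462.1258       3,697.0064
  Σ                     72.1071       482.3552       3,802.0804
P = 72.1071; D_Mac = 6.68943 yrs; D_mod = 6.29297 yrs; C = 46.66343.
Duration effect: -6.29297 × (+0.011) = -0.069223
Convexity effect: 0.5 × 46.66343 × (0.011)² = +0.0028231
ΔP/P ≈ -0.069223 + 0.0028231 = -0.066400 = -6.6400%.

-6.640%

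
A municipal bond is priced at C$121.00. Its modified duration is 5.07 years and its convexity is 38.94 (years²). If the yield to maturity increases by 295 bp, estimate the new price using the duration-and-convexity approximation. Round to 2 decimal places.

Duration effect: -D_mod·Δy = -5.07 × (+0.0295) = -0.149565
Convexity effect: ½·C·(Δy)² = 0.5 × 38.94 × (0.0295)² = +0.0169437675
ΔP/P ≈ -0.149565 + 0.0169437675 = -0.1326212325
New price ≈ 121.00 × (1 - 0.1326212325) = 104.9528308675.

C$104.95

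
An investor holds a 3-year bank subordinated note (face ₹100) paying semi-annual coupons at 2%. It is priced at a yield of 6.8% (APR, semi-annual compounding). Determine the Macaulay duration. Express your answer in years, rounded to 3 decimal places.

Periodic yield y = 0.034. Discount each cash flow and weight by its period:
  t   CF        PV=CF/(1+0.034)^t    t·PV
  1         1.00         0.9671         0.9671
  2         1.00         0.9353         1.8706
  3         1.00         0.9046         2.7137
  4         1.00         0.8748         3.4993
  5         1.00         0.8461         4.2303
  6       101.00        82.6415       495.8489
  Σ                     87.1694       509.1299
Price P = Σ PV = 87.1694.
Macaulay duration = Σ(t·PV) / P = 509.1299 / 87.1694 = 5.84070 half-year periods.
In years: 5.84070 / 2 = 2.92035 years.

2.920 years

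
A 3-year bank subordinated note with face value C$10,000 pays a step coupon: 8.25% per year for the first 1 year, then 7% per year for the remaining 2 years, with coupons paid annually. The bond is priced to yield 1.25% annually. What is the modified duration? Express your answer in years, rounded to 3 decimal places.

2.770 years

Periodic yield y = 0.0125. First find Macaulay duration:
  t   CF        PV=CF/(1+0.0125)^t    t·PV
  1       825.00       814.8148       814.8148
  2       700.00       682.8227     1,365.6455
  3    10,700.00    10,308.5761    30,925.7283
  Σ                 11,806.2137    33,106.1886
P = 11,806.2137; Macaulay duration = 33,106.1886 / 11,806.2137 = 2.80413 years.
Modified duration = D_Mac / (1 + y) = 2.80413 / 1.0125 = 2.76951 years.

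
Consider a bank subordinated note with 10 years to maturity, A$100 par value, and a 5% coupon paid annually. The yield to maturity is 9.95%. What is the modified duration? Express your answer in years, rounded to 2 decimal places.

6.97 years

Periodic yield y = 0.0995. First find Macaulay duration:
  t   CF        PV=CF/(1+0.0995)^t    t·PV
  1         5.00         4.5475         4.5475
  2         5.00         4.1360         8.2720
  3         5.00         3.7617        11.2851
  4         5.00         3.4213        13.6851
  5         5.00         3.1117        15.5584
  6         5.00         2.8301        16.9805
  7         5.00         2.5740        18.0178
  8         5.00         2.3410        18.7283
  9         5.00         2.1292        19.1626
  10      105.00        40.6665       406.6652
  Σ                     69.5190       532.9025
P = 69.5190; Macaulay duration = 532.9025 / 69.5190 = 7.66557 years.
Modified duration = D_Mac / (1 + y) = 7.66557 / 1.0995 = 6.97187 years.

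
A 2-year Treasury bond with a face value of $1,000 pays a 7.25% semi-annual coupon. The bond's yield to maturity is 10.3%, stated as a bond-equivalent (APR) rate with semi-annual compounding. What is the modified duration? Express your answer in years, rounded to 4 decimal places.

1.8014 years

Periodic yield y = 0.0515. First find Macaulay duration:
  t   CF        PV=CF/(1+0.0515)^t    t·PV
  1        36.25        34.4746        34.4746
  2        36.25        32.7861        65.5722
  3        36.25        31.1803        93.5409
  4     1,036.25       847.6712     3,390.6849
  Σ                    946.1121     3,584.2724
P = 946.1121; Macaulay duration = 3,584.2724 / 946.1121 = 3.78842 half-year periods = 1.89421 years.
Modified duration = D_Mac / (1 + y) = 1.89421 / 1.0515 = 1.80144 years.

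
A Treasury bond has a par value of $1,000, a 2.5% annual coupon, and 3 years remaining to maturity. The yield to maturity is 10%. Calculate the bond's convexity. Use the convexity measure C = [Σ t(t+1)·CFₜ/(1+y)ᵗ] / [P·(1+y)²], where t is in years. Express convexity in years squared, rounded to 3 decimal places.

With y = 0.1:
  t   CF        PV=CF/(1+0.1)^t    t·PV        t(t+1)·PV
  1        25.00        22.7273        22.7273          45.4545
  2        25.00        20.6612        41.3223         123.9669
  3     1,025.00       770.0977     2,310.2930       9,241.1721
  Σ                    813.4861     2,374.3426       9,410.5935
P = 813.4861.
Convexity = Σ t(t+1)·PV / [P·(1+y)²] = 9,410.5935 / (813.4861 × 1.210000) = 9.56052.

9.561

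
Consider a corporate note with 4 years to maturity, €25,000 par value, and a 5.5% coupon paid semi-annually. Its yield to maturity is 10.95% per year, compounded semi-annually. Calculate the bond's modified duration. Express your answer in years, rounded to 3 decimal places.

Periodic yield y = 0.05475. First find Macaulay duration:
  t   CF        PV=CF/(1+0.05475)^t    t·PV
  1       687.50       651.8132       651.8132
  2       687.50       617.9789     1,235.9578
  3       687.50       585.9008     1,757.7024
  4       687.50       555.4879     2,221.9514
  5       687.50       526.6536     2,633.2678
  6       687.50       499.3160     2,995.8961
  7       687.50       473.3975     3,313.7825
  8    25,687.50    16,769.7106   134,157.6845
  Σ                 20,680.2584   148,968.0558
P = 20,680.2584; Macaulay duration = 148,968.0558 / 20,680.2584 = 7.20339 half-year periods = 3.60170 years.
Modified duration = D_Mac / (1 + y) = 3.60170 / 1.05475 = 3.41474 years.

3.415 years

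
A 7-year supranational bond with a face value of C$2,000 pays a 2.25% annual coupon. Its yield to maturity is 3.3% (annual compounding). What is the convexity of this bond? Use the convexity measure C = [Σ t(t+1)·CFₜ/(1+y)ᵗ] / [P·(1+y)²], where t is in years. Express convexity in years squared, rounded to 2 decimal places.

47.87

With y = 0.033:
  t   CF        PV=CF/(1+0.033)^t    t·PV        t(t+1)·PV
  1        45.00        43.5624        43.5624          87.1249
  2        45.00        42.1708        84.3416         253.0248
  3        45.00        40.8236       122.4709         489.8835
  4        45.00        39.5195       158.0779         790.3896
  5        45.00        38.2570       191.2850       1,147.7100
  6        45.00        37.0348       222.2091       1,555.4637
  7     2,045.00     1,629.2625    11,404.8375      91,238.7000
  Σ                  1,870.6307    12,226.7844      95,562.2965
P = 1,870.6307.
Convexity = Σ t(t+1)·PV / [P·(1+y)²] = 95,562.2965 / (1,870.6307 × 1.067089) = 47.87380.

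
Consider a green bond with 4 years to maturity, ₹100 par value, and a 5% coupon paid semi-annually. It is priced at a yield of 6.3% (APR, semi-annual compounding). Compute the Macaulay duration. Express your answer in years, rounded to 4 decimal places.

Periodic yield y = 0.0315. Discount each cash flow and weight by its period:
  t   CF        PV=CF/(1+0.0315)^t    t·PV
  1         2.50         2.4237         2.4237
  2         2.50         2.3496         4.6993
  3         2.50         2.2779         6.8337
  4         2.50         2.2083         8.8333
  5         2.50         2.1409        10.7044
  6         2.50         2.0755        12.4531
  7         2.50         2.0121        14.0849
  8       102.50        79.9779       639.8232
  Σ                     95.4659       699.8555
Price P = Σ PV = 95.4659.
Macaulay duration = Σ(t·PV) / P = 699.8555 / 95.4659 = 7.33094 half-year periods.
In years: 7.33094 / 2 = 3.66547 years.

3.6655 years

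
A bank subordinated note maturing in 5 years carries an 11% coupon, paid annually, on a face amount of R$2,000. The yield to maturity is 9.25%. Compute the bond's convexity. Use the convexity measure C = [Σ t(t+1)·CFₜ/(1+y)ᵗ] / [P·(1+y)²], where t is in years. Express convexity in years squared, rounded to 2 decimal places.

19.39

With y = 0.0925:
  t   CF        PV=CF/(1+0.0925)^t    t·PV        t(t+1)·PV
  1       220.00       201.3730       201.3730         402.7460
  2       220.00       184.3231       368.6462       1,105.9387
  3       220.00       168.7168       506.1504       2,024.6017
  4       220.00       154.4319       617.7274       3,088.6372
  5     2,220.00     1,426.4145     7,132.0725      42,792.4351
  Σ                  2,135.2593     8,825.9696      49,414.3586
P = 2,135.2593.
Convexity = Σ t(t+1)·PV / [P·(1+y)²] = 49,414.3586 / (2,135.2593 × 1.193556) = 19.38919.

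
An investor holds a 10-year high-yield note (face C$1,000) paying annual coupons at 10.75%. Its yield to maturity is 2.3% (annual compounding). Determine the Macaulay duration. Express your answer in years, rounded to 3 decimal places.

Periodic yield y = 0.023. Discount each cash flow and weight by its year:
  t   CF        PV=CF/(1+0.023)^t    t·PV
  1       107.50       105.0831       105.0831
  2       107.50       102.7205       205.4410
  3       107.50       100.4111       301.2332
  4       107.50        98.1535       392.6141
  5       107.50        95.9468       479.7338
  6       107.50        93.7896       562.7376
  7       107.50        91.6809       641.7665
  8       107.50        89.6197       716.9574
  9       107.50        87.6048       788.4429
  10    1,107.50       882.2413     8,822.4133
  Σ                  1,747.2513    13,016.4230
Price P = Σ PV = 1,747.2513.
Macaulay duration = Σ(t·PV) / P = 13,016.4230 / 1,747.2513 = 7.44966 years.

7.450 years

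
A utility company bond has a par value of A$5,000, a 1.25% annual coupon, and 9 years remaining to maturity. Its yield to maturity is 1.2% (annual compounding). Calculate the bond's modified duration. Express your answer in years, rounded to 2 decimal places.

8.47 years

Periodic yield y = 0.012. First find Macaulay duration:
  t   CF        PV=CF/(1+0.012)^t    t·PV
  1        62.50        61.7589        61.7589
  2        62.50        61.0266       122.0531
  3        62.50        60.3029       180.9088
  4        62.50        59.5879       238.3515
  5        62.50        58.8813       294.4065
  6        62.50        58.1831       349.0987
  7        62.50        57.4932       402.4524
  8        62.50        56.8115       454.4916
  9     5,062.50     4,547.1620    40,924.4577
  Σ                  5,021.2073    43,027.9793
P = 5,021.2073; Macaulay duration = 43,027.9793 / 5,021.2073 = 8.56925 years.
Modified duration = D_Mac / (1 + y) = 8.56925 / 1.012 = 8.46764 years.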